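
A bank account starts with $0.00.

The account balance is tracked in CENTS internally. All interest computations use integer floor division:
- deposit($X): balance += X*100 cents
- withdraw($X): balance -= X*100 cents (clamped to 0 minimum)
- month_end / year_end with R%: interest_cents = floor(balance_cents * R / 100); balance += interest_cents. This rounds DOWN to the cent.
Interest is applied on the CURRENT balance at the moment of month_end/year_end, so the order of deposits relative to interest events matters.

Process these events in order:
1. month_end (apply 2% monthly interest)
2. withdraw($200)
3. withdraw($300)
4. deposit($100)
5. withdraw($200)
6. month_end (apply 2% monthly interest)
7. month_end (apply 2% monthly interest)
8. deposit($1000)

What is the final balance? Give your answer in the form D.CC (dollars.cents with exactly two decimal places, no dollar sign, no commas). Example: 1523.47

Answer: 1000.00

Derivation:
After 1 (month_end (apply 2% monthly interest)): balance=$0.00 total_interest=$0.00
After 2 (withdraw($200)): balance=$0.00 total_interest=$0.00
After 3 (withdraw($300)): balance=$0.00 total_interest=$0.00
After 4 (deposit($100)): balance=$100.00 total_interest=$0.00
After 5 (withdraw($200)): balance=$0.00 total_interest=$0.00
After 6 (month_end (apply 2% monthly interest)): balance=$0.00 total_interest=$0.00
After 7 (month_end (apply 2% monthly interest)): balance=$0.00 total_interest=$0.00
After 8 (deposit($1000)): balance=$1000.00 total_interest=$0.00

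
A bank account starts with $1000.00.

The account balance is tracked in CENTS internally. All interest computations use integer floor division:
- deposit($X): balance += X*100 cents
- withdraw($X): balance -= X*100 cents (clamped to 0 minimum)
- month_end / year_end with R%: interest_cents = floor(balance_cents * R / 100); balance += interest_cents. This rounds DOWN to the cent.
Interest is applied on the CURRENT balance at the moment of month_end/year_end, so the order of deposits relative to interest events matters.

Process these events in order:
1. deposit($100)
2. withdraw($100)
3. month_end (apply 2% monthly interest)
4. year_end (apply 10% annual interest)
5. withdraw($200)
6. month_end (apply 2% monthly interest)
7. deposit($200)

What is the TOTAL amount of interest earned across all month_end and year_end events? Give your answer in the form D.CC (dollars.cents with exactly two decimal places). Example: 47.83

Answer: 140.44

Derivation:
After 1 (deposit($100)): balance=$1100.00 total_interest=$0.00
After 2 (withdraw($100)): balance=$1000.00 total_interest=$0.00
After 3 (month_end (apply 2% monthly interest)): balance=$1020.00 total_interest=$20.00
After 4 (year_end (apply 10% annual interest)): balance=$1122.00 total_interest=$122.00
After 5 (withdraw($200)): balance=$922.00 total_interest=$122.00
After 6 (month_end (apply 2% monthly interest)): balance=$940.44 total_interest=$140.44
After 7 (deposit($200)): balance=$1140.44 total_interest=$140.44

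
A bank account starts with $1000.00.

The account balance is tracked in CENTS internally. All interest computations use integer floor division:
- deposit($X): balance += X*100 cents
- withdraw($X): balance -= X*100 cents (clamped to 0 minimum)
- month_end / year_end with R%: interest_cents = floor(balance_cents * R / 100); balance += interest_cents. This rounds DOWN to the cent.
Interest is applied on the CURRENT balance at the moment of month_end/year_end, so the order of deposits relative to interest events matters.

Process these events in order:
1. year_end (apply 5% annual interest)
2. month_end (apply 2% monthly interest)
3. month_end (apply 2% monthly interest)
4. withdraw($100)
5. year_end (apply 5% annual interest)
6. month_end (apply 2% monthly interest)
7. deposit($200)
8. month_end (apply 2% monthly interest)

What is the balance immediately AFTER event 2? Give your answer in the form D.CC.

Answer: 1071.00

Derivation:
After 1 (year_end (apply 5% annual interest)): balance=$1050.00 total_interest=$50.00
After 2 (month_end (apply 2% monthly interest)): balance=$1071.00 total_interest=$71.00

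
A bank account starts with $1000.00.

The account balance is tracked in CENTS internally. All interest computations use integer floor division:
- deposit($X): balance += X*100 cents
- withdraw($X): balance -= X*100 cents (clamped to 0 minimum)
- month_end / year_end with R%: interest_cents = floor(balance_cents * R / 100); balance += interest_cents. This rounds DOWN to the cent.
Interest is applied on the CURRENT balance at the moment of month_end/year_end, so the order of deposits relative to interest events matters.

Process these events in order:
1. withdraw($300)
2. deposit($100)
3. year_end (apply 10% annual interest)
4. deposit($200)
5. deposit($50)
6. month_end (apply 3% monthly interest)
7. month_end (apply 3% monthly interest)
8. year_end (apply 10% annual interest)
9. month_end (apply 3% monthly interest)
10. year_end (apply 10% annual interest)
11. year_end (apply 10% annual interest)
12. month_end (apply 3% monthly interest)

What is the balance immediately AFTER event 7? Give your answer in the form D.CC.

After 1 (withdraw($300)): balance=$700.00 total_interest=$0.00
After 2 (deposit($100)): balance=$800.00 total_interest=$0.00
After 3 (year_end (apply 10% annual interest)): balance=$880.00 total_interest=$80.00
After 4 (deposit($200)): balance=$1080.00 total_interest=$80.00
After 5 (deposit($50)): balance=$1130.00 total_interest=$80.00
After 6 (month_end (apply 3% monthly interest)): balance=$1163.90 total_interest=$113.90
After 7 (month_end (apply 3% monthly interest)): balance=$1198.81 total_interest=$148.81

Answer: 1198.81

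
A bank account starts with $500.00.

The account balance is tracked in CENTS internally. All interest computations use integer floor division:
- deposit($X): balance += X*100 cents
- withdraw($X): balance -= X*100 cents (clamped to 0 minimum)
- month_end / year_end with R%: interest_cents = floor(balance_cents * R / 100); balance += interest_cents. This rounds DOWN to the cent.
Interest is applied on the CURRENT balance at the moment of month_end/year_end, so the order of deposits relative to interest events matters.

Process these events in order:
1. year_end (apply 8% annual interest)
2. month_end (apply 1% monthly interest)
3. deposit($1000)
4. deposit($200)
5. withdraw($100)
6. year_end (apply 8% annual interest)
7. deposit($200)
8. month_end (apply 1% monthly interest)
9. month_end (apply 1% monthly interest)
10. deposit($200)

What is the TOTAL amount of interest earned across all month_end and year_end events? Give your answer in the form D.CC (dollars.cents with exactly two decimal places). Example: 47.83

After 1 (year_end (apply 8% annual interest)): balance=$540.00 total_interest=$40.00
After 2 (month_end (apply 1% monthly interest)): balance=$545.40 total_interest=$45.40
After 3 (deposit($1000)): balance=$1545.40 total_interest=$45.40
After 4 (deposit($200)): balance=$1745.40 total_interest=$45.40
After 5 (withdraw($100)): balance=$1645.40 total_interest=$45.40
After 6 (year_end (apply 8% annual interest)): balance=$1777.03 total_interest=$177.03
After 7 (deposit($200)): balance=$1977.03 total_interest=$177.03
After 8 (month_end (apply 1% monthly interest)): balance=$1996.80 total_interest=$196.80
After 9 (month_end (apply 1% monthly interest)): balance=$2016.76 total_interest=$216.76
After 10 (deposit($200)): balance=$2216.76 total_interest=$216.76

Answer: 216.76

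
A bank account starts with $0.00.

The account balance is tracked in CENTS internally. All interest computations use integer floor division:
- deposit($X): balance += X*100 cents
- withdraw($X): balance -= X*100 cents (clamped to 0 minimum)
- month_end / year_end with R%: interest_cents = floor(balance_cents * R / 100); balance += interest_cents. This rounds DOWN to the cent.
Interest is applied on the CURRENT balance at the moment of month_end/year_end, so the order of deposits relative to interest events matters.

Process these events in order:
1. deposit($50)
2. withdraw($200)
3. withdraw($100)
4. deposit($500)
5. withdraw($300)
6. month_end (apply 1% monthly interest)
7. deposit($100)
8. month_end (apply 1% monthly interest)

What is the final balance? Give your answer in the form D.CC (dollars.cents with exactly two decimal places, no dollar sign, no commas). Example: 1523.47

Answer: 305.02

Derivation:
After 1 (deposit($50)): balance=$50.00 total_interest=$0.00
After 2 (withdraw($200)): balance=$0.00 total_interest=$0.00
After 3 (withdraw($100)): balance=$0.00 total_interest=$0.00
After 4 (deposit($500)): balance=$500.00 total_interest=$0.00
After 5 (withdraw($300)): balance=$200.00 total_interest=$0.00
After 6 (month_end (apply 1% monthly interest)): balance=$202.00 total_interest=$2.00
After 7 (deposit($100)): balance=$302.00 total_interest=$2.00
After 8 (month_end (apply 1% monthly interest)): balance=$305.02 total_interest=$5.02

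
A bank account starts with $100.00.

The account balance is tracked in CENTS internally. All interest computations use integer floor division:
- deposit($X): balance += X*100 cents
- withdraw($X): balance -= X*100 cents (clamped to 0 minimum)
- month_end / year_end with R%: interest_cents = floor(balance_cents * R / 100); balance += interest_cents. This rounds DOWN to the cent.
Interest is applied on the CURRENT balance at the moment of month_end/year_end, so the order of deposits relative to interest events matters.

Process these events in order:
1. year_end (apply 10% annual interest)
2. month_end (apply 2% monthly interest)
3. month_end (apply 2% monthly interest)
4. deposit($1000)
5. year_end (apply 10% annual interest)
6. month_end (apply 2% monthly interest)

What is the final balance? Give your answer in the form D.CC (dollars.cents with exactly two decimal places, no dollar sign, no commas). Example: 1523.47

Answer: 1250.39

Derivation:
After 1 (year_end (apply 10% annual interest)): balance=$110.00 total_interest=$10.00
After 2 (month_end (apply 2% monthly interest)): balance=$112.20 total_interest=$12.20
After 3 (month_end (apply 2% monthly interest)): balance=$114.44 total_interest=$14.44
After 4 (deposit($1000)): balance=$1114.44 total_interest=$14.44
After 5 (year_end (apply 10% annual interest)): balance=$1225.88 total_interest=$125.88
After 6 (month_end (apply 2% monthly interest)): balance=$1250.39 total_interest=$150.39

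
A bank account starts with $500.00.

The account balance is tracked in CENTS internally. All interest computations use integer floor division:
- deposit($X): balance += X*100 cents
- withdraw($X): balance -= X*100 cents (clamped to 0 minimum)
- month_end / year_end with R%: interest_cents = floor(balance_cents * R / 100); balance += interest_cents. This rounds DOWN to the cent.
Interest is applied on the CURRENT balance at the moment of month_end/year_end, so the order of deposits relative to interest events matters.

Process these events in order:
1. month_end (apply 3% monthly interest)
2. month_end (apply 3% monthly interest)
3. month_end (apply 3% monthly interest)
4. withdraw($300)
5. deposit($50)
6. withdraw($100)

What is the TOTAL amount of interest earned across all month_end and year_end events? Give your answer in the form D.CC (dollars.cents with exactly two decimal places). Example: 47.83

Answer: 46.36

Derivation:
After 1 (month_end (apply 3% monthly interest)): balance=$515.00 total_interest=$15.00
After 2 (month_end (apply 3% monthly interest)): balance=$530.45 total_interest=$30.45
After 3 (month_end (apply 3% monthly interest)): balance=$546.36 total_interest=$46.36
After 4 (withdraw($300)): balance=$246.36 total_interest=$46.36
After 5 (deposit($50)): balance=$296.36 total_interest=$46.36
After 6 (withdraw($100)): balance=$196.36 total_interest=$46.36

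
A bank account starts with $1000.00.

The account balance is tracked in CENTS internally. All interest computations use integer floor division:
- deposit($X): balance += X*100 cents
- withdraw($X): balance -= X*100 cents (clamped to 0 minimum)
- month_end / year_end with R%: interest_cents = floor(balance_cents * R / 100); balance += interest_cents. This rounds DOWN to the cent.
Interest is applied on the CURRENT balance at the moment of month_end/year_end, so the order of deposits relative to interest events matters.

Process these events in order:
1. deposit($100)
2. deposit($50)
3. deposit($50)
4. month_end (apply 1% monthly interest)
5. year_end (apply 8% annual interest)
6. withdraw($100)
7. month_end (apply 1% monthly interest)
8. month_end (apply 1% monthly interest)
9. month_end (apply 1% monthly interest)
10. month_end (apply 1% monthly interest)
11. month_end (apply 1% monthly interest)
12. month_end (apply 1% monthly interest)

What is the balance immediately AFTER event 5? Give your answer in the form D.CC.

Answer: 1308.96

Derivation:
After 1 (deposit($100)): balance=$1100.00 total_interest=$0.00
After 2 (deposit($50)): balance=$1150.00 total_interest=$0.00
After 3 (deposit($50)): balance=$1200.00 total_interest=$0.00
After 4 (month_end (apply 1% monthly interest)): balance=$1212.00 total_interest=$12.00
After 5 (year_end (apply 8% annual interest)): balance=$1308.96 total_interest=$108.96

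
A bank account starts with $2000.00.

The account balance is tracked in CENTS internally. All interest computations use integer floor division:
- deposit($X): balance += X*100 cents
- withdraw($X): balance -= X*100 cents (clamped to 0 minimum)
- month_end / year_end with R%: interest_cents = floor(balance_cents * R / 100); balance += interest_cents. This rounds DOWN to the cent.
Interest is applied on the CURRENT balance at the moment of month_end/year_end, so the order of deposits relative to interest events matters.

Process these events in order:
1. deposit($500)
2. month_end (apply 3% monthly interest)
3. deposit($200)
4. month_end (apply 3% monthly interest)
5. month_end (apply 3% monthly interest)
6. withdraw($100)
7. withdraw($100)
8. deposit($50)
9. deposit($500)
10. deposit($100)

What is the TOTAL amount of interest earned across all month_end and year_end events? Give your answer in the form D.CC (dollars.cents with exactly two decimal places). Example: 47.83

Answer: 243.99

Derivation:
After 1 (deposit($500)): balance=$2500.00 total_interest=$0.00
After 2 (month_end (apply 3% monthly interest)): balance=$2575.00 total_interest=$75.00
After 3 (deposit($200)): balance=$2775.00 total_interest=$75.00
After 4 (month_end (apply 3% monthly interest)): balance=$2858.25 total_interest=$158.25
After 5 (month_end (apply 3% monthly interest)): balance=$2943.99 total_interest=$243.99
After 6 (withdraw($100)): balance=$2843.99 total_interest=$243.99
After 7 (withdraw($100)): balance=$2743.99 total_interest=$243.99
After 8 (deposit($50)): balance=$2793.99 total_interest=$243.99
After 9 (deposit($500)): balance=$3293.99 total_interest=$243.99
After 10 (deposit($100)): balance=$3393.99 total_interest=$243.99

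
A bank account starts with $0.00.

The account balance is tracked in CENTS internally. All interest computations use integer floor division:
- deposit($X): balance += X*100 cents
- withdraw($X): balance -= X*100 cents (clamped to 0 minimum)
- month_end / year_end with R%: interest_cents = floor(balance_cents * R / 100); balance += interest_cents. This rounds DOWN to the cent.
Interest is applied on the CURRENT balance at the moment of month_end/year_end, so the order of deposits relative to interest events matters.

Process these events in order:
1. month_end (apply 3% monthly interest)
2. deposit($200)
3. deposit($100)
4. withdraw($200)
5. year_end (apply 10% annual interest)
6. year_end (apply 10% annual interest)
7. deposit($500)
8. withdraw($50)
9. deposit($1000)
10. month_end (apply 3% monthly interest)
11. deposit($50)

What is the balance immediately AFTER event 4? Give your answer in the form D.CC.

Answer: 100.00

Derivation:
After 1 (month_end (apply 3% monthly interest)): balance=$0.00 total_interest=$0.00
After 2 (deposit($200)): balance=$200.00 total_interest=$0.00
After 3 (deposit($100)): balance=$300.00 total_interest=$0.00
After 4 (withdraw($200)): balance=$100.00 total_interest=$0.00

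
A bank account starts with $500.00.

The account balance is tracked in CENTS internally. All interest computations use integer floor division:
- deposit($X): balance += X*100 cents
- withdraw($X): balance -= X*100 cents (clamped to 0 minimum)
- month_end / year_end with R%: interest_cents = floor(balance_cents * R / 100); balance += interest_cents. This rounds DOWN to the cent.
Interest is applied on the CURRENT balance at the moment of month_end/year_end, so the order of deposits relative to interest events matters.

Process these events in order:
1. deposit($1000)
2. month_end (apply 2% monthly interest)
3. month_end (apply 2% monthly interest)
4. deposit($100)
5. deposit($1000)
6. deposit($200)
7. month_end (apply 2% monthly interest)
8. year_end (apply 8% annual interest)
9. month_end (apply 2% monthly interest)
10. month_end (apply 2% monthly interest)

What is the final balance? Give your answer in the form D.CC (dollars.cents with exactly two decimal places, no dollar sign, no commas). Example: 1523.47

Answer: 3278.53

Derivation:
After 1 (deposit($1000)): balance=$1500.00 total_interest=$0.00
After 2 (month_end (apply 2% monthly interest)): balance=$1530.00 total_interest=$30.00
After 3 (month_end (apply 2% monthly interest)): balance=$1560.60 total_interest=$60.60
After 4 (deposit($100)): balance=$1660.60 total_interest=$60.60
After 5 (deposit($1000)): balance=$2660.60 total_interest=$60.60
After 6 (deposit($200)): balance=$2860.60 total_interest=$60.60
After 7 (month_end (apply 2% monthly interest)): balance=$2917.81 total_interest=$117.81
After 8 (year_end (apply 8% annual interest)): balance=$3151.23 total_interest=$351.23
After 9 (month_end (apply 2% monthly interest)): balance=$3214.25 total_interest=$414.25
After 10 (month_end (apply 2% monthly interest)): balance=$3278.53 total_interest=$478.53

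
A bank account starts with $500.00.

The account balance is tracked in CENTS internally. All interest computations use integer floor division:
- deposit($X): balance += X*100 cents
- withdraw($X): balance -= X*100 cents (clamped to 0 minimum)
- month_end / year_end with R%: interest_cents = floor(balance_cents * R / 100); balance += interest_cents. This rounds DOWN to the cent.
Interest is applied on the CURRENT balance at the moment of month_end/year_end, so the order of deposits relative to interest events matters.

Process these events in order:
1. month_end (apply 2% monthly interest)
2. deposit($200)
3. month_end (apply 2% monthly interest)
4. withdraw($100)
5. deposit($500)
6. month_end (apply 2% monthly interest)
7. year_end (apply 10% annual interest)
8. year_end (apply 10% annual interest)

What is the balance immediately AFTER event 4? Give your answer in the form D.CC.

Answer: 624.20

Derivation:
After 1 (month_end (apply 2% monthly interest)): balance=$510.00 total_interest=$10.00
After 2 (deposit($200)): balance=$710.00 total_interest=$10.00
After 3 (month_end (apply 2% monthly interest)): balance=$724.20 total_interest=$24.20
After 4 (withdraw($100)): balance=$624.20 total_interest=$24.20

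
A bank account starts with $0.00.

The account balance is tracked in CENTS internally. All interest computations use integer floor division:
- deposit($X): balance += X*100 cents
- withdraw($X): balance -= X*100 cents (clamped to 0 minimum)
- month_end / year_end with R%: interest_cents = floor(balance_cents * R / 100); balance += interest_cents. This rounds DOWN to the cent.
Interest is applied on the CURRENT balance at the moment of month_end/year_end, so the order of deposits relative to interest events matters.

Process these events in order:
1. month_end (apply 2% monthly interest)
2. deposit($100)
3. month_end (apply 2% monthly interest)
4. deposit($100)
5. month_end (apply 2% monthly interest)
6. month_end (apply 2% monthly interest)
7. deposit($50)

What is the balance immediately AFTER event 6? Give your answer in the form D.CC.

After 1 (month_end (apply 2% monthly interest)): balance=$0.00 total_interest=$0.00
After 2 (deposit($100)): balance=$100.00 total_interest=$0.00
After 3 (month_end (apply 2% monthly interest)): balance=$102.00 total_interest=$2.00
After 4 (deposit($100)): balance=$202.00 total_interest=$2.00
After 5 (month_end (apply 2% monthly interest)): balance=$206.04 total_interest=$6.04
After 6 (month_end (apply 2% monthly interest)): balance=$210.16 total_interest=$10.16

Answer: 210.16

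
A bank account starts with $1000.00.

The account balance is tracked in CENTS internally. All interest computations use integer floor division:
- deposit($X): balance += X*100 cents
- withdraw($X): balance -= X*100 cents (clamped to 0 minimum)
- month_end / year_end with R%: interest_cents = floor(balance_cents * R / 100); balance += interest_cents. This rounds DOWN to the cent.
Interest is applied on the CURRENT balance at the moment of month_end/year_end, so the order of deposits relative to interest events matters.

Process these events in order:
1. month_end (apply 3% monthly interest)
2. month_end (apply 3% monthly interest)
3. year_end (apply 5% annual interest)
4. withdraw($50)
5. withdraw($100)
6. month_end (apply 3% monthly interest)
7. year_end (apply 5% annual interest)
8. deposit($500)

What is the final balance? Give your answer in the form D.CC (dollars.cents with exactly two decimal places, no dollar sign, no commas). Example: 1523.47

Answer: 1542.49

Derivation:
After 1 (month_end (apply 3% monthly interest)): balance=$1030.00 total_interest=$30.00
After 2 (month_end (apply 3% monthly interest)): balance=$1060.90 total_interest=$60.90
After 3 (year_end (apply 5% annual interest)): balance=$1113.94 total_interest=$113.94
After 4 (withdraw($50)): balance=$1063.94 total_interest=$113.94
After 5 (withdraw($100)): balance=$963.94 total_interest=$113.94
After 6 (month_end (apply 3% monthly interest)): balance=$992.85 total_interest=$142.85
After 7 (year_end (apply 5% annual interest)): balance=$1042.49 total_interest=$192.49
After 8 (deposit($500)): balance=$1542.49 total_interest=$192.49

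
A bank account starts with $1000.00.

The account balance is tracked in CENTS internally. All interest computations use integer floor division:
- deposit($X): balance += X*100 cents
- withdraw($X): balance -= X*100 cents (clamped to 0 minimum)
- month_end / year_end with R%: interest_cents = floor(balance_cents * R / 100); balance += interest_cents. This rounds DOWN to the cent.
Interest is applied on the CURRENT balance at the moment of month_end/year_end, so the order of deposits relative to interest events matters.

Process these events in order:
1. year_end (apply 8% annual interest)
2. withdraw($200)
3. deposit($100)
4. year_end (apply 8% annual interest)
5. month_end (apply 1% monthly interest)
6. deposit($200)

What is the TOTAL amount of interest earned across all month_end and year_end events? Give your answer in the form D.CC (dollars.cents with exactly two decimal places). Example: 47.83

Answer: 168.98

Derivation:
After 1 (year_end (apply 8% annual interest)): balance=$1080.00 total_interest=$80.00
After 2 (withdraw($200)): balance=$880.00 total_interest=$80.00
After 3 (deposit($100)): balance=$980.00 total_interest=$80.00
After 4 (year_end (apply 8% annual interest)): balance=$1058.40 total_interest=$158.40
After 5 (month_end (apply 1% monthly interest)): balance=$1068.98 total_interest=$168.98
After 6 (deposit($200)): balance=$1268.98 total_interest=$168.98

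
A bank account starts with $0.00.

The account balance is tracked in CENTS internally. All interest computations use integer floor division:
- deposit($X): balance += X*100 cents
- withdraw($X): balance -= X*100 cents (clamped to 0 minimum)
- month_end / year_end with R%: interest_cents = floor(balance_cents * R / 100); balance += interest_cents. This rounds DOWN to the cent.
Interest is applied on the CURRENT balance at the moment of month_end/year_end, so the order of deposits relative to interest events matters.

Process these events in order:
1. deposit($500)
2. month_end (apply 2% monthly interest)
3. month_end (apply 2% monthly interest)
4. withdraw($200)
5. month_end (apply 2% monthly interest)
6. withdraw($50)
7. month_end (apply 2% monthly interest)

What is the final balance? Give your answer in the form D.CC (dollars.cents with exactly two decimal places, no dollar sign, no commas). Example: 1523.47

Answer: 282.13

Derivation:
After 1 (deposit($500)): balance=$500.00 total_interest=$0.00
After 2 (month_end (apply 2% monthly interest)): balance=$510.00 total_interest=$10.00
After 3 (month_end (apply 2% monthly interest)): balance=$520.20 total_interest=$20.20
After 4 (withdraw($200)): balance=$320.20 total_interest=$20.20
After 5 (month_end (apply 2% monthly interest)): balance=$326.60 total_interest=$26.60
After 6 (withdraw($50)): balance=$276.60 total_interest=$26.60
After 7 (month_end (apply 2% monthly interest)): balance=$282.13 total_interest=$32.13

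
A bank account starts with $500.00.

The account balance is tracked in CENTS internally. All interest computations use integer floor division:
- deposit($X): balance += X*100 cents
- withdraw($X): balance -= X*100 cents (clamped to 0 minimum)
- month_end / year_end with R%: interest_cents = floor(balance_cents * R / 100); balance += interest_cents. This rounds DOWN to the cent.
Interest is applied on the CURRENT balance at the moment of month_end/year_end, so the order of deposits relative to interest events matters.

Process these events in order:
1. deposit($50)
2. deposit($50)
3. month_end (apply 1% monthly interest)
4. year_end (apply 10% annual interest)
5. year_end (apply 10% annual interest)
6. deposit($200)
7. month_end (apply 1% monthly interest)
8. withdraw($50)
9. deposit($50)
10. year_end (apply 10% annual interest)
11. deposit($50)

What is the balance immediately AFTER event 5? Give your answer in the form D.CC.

After 1 (deposit($50)): balance=$550.00 total_interest=$0.00
After 2 (deposit($50)): balance=$600.00 total_interest=$0.00
After 3 (month_end (apply 1% monthly interest)): balance=$606.00 total_interest=$6.00
After 4 (year_end (apply 10% annual interest)): balance=$666.60 total_interest=$66.60
After 5 (year_end (apply 10% annual interest)): balance=$733.26 total_interest=$133.26

Answer: 733.26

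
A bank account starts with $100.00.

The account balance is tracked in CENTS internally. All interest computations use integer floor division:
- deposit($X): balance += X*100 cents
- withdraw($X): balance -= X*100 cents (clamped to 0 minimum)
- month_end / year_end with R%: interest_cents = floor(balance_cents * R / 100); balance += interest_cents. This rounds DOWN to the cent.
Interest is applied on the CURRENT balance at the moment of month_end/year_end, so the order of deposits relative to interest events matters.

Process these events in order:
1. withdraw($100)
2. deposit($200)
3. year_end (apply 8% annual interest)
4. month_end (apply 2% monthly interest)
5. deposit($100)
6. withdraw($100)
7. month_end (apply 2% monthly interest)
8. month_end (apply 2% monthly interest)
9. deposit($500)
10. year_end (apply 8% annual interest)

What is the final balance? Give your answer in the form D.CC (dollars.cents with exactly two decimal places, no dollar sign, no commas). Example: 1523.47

After 1 (withdraw($100)): balance=$0.00 total_interest=$0.00
After 2 (deposit($200)): balance=$200.00 total_interest=$0.00
After 3 (year_end (apply 8% annual interest)): balance=$216.00 total_interest=$16.00
After 4 (month_end (apply 2% monthly interest)): balance=$220.32 total_interest=$20.32
After 5 (deposit($100)): balance=$320.32 total_interest=$20.32
After 6 (withdraw($100)): balance=$220.32 total_interest=$20.32
After 7 (month_end (apply 2% monthly interest)): balance=$224.72 total_interest=$24.72
After 8 (month_end (apply 2% monthly interest)): balance=$229.21 total_interest=$29.21
After 9 (deposit($500)): balance=$729.21 total_interest=$29.21
After 10 (year_end (apply 8% annual interest)): balance=$787.54 total_interest=$87.54

Answer: 787.54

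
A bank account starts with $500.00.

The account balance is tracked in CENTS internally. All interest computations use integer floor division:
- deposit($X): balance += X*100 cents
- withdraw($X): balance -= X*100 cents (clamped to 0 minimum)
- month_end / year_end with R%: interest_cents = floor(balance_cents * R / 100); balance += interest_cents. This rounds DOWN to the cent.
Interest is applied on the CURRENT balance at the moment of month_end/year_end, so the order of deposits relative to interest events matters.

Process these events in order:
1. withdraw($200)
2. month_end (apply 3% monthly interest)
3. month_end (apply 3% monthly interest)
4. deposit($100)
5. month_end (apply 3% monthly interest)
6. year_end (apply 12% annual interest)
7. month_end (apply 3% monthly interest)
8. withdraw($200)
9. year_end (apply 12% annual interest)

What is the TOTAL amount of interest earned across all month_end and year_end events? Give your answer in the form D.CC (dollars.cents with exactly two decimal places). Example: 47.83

Answer: 132.60

Derivation:
After 1 (withdraw($200)): balance=$300.00 total_interest=$0.00
After 2 (month_end (apply 3% monthly interest)): balance=$309.00 total_interest=$9.00
After 3 (month_end (apply 3% monthly interest)): balance=$318.27 total_interest=$18.27
After 4 (deposit($100)): balance=$418.27 total_interest=$18.27
After 5 (month_end (apply 3% monthly interest)): balance=$430.81 total_interest=$30.81
After 6 (year_end (apply 12% annual interest)): balance=$482.50 total_interest=$82.50
After 7 (month_end (apply 3% monthly interest)): balance=$496.97 total_interest=$96.97
After 8 (withdraw($200)): balance=$296.97 total_interest=$96.97
After 9 (year_end (apply 12% annual interest)): balance=$332.60 total_interest=$132.60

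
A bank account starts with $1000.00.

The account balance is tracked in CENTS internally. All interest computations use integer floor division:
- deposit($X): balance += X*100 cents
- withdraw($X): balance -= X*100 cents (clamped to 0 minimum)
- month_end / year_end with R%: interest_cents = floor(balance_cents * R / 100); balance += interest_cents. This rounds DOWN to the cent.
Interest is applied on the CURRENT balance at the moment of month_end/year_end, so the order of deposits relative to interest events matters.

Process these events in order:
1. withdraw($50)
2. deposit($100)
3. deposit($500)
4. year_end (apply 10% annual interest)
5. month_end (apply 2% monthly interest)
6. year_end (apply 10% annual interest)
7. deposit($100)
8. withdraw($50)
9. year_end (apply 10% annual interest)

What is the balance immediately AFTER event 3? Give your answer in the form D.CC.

After 1 (withdraw($50)): balance=$950.00 total_interest=$0.00
After 2 (deposit($100)): balance=$1050.00 total_interest=$0.00
After 3 (deposit($500)): balance=$1550.00 total_interest=$0.00

Answer: 1550.00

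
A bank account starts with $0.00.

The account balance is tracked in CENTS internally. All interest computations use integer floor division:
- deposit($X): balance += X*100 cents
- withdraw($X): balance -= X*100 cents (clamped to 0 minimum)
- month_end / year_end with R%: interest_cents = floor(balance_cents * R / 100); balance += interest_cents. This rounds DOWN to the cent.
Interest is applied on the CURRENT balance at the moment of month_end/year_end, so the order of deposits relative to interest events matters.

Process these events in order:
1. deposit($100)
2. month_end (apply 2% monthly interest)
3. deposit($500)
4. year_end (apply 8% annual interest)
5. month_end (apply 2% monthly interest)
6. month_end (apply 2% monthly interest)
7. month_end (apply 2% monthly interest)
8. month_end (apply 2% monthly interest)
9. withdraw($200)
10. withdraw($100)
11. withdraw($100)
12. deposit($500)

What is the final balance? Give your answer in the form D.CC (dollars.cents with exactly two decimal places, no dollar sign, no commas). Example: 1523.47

After 1 (deposit($100)): balance=$100.00 total_interest=$0.00
After 2 (month_end (apply 2% monthly interest)): balance=$102.00 total_interest=$2.00
After 3 (deposit($500)): balance=$602.00 total_interest=$2.00
After 4 (year_end (apply 8% annual interest)): balance=$650.16 total_interest=$50.16
After 5 (month_end (apply 2% monthly interest)): balance=$663.16 total_interest=$63.16
After 6 (month_end (apply 2% monthly interest)): balance=$676.42 total_interest=$76.42
After 7 (month_end (apply 2% monthly interest)): balance=$689.94 total_interest=$89.94
After 8 (month_end (apply 2% monthly interest)): balance=$703.73 total_interest=$103.73
After 9 (withdraw($200)): balance=$503.73 total_interest=$103.73
After 10 (withdraw($100)): balance=$403.73 total_interest=$103.73
After 11 (withdraw($100)): balance=$303.73 total_interest=$103.73
After 12 (deposit($500)): balance=$803.73 total_interest=$103.73

Answer: 803.73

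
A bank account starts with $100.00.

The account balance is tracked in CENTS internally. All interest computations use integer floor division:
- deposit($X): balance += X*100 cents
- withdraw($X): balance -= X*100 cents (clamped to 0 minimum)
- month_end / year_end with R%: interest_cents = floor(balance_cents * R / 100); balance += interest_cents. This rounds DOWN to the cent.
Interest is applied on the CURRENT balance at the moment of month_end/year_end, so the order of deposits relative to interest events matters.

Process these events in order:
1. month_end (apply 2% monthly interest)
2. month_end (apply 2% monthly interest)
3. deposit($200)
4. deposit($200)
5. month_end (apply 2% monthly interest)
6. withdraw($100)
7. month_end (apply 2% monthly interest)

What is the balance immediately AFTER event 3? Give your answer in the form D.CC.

Answer: 304.04

Derivation:
After 1 (month_end (apply 2% monthly interest)): balance=$102.00 total_interest=$2.00
After 2 (month_end (apply 2% monthly interest)): balance=$104.04 total_interest=$4.04
After 3 (deposit($200)): balance=$304.04 total_interest=$4.04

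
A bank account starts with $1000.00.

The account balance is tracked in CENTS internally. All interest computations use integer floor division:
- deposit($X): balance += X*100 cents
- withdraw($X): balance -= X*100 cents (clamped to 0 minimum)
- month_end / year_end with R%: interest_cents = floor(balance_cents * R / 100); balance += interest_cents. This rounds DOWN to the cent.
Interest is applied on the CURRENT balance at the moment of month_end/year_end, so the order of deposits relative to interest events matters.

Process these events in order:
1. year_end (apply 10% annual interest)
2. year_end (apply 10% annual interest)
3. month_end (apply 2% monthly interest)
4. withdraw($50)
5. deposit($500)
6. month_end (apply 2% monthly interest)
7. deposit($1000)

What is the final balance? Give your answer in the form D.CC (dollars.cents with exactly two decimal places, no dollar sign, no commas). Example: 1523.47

After 1 (year_end (apply 10% annual interest)): balance=$1100.00 total_interest=$100.00
After 2 (year_end (apply 10% annual interest)): balance=$1210.00 total_interest=$210.00
After 3 (month_end (apply 2% monthly interest)): balance=$1234.20 total_interest=$234.20
After 4 (withdraw($50)): balance=$1184.20 total_interest=$234.20
After 5 (deposit($500)): balance=$1684.20 total_interest=$234.20
After 6 (month_end (apply 2% monthly interest)): balance=$1717.88 total_interest=$267.88
After 7 (deposit($1000)): balance=$2717.88 total_interest=$267.88

Answer: 2717.88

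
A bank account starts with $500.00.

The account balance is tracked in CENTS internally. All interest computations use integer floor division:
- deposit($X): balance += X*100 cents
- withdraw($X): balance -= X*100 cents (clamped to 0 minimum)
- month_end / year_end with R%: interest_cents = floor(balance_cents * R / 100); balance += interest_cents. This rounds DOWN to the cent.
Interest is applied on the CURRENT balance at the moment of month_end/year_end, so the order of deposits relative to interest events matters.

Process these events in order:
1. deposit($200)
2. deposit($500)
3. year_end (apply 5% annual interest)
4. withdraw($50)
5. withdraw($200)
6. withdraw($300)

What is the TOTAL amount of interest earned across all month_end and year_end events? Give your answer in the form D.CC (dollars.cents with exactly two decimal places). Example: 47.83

Answer: 60.00

Derivation:
After 1 (deposit($200)): balance=$700.00 total_interest=$0.00
After 2 (deposit($500)): balance=$1200.00 total_interest=$0.00
After 3 (year_end (apply 5% annual interest)): balance=$1260.00 total_interest=$60.00
After 4 (withdraw($50)): balance=$1210.00 total_interest=$60.00
After 5 (withdraw($200)): balance=$1010.00 total_interest=$60.00
After 6 (withdraw($300)): balance=$710.00 total_interest=$60.00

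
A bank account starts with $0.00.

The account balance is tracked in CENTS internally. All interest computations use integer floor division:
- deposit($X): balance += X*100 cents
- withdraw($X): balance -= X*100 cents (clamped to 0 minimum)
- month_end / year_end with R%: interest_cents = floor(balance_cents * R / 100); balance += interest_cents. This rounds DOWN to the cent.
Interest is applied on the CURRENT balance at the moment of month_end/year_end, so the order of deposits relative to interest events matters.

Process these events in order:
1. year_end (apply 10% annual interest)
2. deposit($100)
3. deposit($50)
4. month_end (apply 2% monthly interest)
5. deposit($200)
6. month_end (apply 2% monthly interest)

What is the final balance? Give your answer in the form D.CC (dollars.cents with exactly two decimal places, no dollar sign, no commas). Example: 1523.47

After 1 (year_end (apply 10% annual interest)): balance=$0.00 total_interest=$0.00
After 2 (deposit($100)): balance=$100.00 total_interest=$0.00
After 3 (deposit($50)): balance=$150.00 total_interest=$0.00
After 4 (month_end (apply 2% monthly interest)): balance=$153.00 total_interest=$3.00
After 5 (deposit($200)): balance=$353.00 total_interest=$3.00
After 6 (month_end (apply 2% monthly interest)): balance=$360.06 total_interest=$10.06

Answer: 360.06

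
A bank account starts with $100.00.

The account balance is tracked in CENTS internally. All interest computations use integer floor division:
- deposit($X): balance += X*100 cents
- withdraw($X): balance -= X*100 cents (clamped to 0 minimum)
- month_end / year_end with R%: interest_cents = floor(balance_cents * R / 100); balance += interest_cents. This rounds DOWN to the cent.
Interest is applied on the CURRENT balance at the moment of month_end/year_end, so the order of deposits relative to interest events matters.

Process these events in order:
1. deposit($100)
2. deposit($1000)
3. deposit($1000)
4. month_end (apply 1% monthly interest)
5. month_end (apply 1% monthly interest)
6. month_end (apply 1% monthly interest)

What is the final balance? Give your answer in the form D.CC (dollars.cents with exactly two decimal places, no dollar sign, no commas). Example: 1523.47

After 1 (deposit($100)): balance=$200.00 total_interest=$0.00
After 2 (deposit($1000)): balance=$1200.00 total_interest=$0.00
After 3 (deposit($1000)): balance=$2200.00 total_interest=$0.00
After 4 (month_end (apply 1% monthly interest)): balance=$2222.00 total_interest=$22.00
After 5 (month_end (apply 1% monthly interest)): balance=$2244.22 total_interest=$44.22
After 6 (month_end (apply 1% monthly interest)): balance=$2266.66 total_interest=$66.66

Answer: 2266.66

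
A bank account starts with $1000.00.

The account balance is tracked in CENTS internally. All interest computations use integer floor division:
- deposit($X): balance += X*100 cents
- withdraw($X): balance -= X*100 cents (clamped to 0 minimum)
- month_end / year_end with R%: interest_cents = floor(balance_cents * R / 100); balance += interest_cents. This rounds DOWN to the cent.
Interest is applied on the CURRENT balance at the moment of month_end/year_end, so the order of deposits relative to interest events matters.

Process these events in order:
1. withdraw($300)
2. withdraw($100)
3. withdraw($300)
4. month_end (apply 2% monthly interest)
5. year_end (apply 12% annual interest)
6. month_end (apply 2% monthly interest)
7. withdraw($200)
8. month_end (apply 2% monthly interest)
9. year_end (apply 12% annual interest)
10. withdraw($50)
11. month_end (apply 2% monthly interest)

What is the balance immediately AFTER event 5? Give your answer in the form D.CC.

Answer: 342.72

Derivation:
After 1 (withdraw($300)): balance=$700.00 total_interest=$0.00
After 2 (withdraw($100)): balance=$600.00 total_interest=$0.00
After 3 (withdraw($300)): balance=$300.00 total_interest=$0.00
After 4 (month_end (apply 2% monthly interest)): balance=$306.00 total_interest=$6.00
After 5 (year_end (apply 12% annual interest)): balance=$342.72 total_interest=$42.72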